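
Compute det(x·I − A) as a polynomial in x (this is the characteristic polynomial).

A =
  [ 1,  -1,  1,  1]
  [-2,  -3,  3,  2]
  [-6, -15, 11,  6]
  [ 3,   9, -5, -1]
x^4 - 8*x^3 + 24*x^2 - 32*x + 16

Expanding det(x·I − A) (e.g. by cofactor expansion or by noting that A is similar to its Jordan form J, which has the same characteristic polynomial as A) gives
  χ_A(x) = x^4 - 8*x^3 + 24*x^2 - 32*x + 16
which factors as (x - 2)^4. The eigenvalues (with algebraic multiplicities) are λ = 2 with multiplicity 4.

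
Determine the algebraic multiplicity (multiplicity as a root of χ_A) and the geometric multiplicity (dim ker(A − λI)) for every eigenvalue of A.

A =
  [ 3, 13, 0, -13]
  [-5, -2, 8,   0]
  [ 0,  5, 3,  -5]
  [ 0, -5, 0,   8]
λ = 3: alg = 4, geom = 2

Step 1 — factor the characteristic polynomial to read off the algebraic multiplicities:
  χ_A(x) = (x - 3)^4

Step 2 — compute geometric multiplicities via the rank-nullity identity g(λ) = n − rank(A − λI):
  rank(A − (3)·I) = 2, so dim ker(A − (3)·I) = n − 2 = 2

Summary:
  λ = 3: algebraic multiplicity = 4, geometric multiplicity = 2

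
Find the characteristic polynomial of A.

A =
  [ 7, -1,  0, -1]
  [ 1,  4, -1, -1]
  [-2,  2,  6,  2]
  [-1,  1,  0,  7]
x^4 - 24*x^3 + 216*x^2 - 864*x + 1296

Expanding det(x·I − A) (e.g. by cofactor expansion or by noting that A is similar to its Jordan form J, which has the same characteristic polynomial as A) gives
  χ_A(x) = x^4 - 24*x^3 + 216*x^2 - 864*x + 1296
which factors as (x - 6)^4. The eigenvalues (with algebraic multiplicities) are λ = 6 with multiplicity 4.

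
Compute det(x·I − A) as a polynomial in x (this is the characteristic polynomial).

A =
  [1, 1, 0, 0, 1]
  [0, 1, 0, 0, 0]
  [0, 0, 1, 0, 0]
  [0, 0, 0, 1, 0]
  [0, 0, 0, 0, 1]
x^5 - 5*x^4 + 10*x^3 - 10*x^2 + 5*x - 1

Expanding det(x·I − A) (e.g. by cofactor expansion or by noting that A is similar to its Jordan form J, which has the same characteristic polynomial as A) gives
  χ_A(x) = x^5 - 5*x^4 + 10*x^3 - 10*x^2 + 5*x - 1
which factors as (x - 1)^5. The eigenvalues (with algebraic multiplicities) are λ = 1 with multiplicity 5.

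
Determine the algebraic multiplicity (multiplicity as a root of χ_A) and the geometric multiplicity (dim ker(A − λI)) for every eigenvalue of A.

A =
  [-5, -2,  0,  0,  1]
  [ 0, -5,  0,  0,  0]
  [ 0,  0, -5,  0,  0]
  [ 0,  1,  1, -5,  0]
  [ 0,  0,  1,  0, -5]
λ = -5: alg = 5, geom = 2

Step 1 — factor the characteristic polynomial to read off the algebraic multiplicities:
  χ_A(x) = (x + 5)^5

Step 2 — compute geometric multiplicities via the rank-nullity identity g(λ) = n − rank(A − λI):
  rank(A − (-5)·I) = 3, so dim ker(A − (-5)·I) = n − 3 = 2

Summary:
  λ = -5: algebraic multiplicity = 5, geometric multiplicity = 2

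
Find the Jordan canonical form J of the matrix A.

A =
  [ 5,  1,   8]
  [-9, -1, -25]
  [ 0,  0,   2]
J_3(2)

The characteristic polynomial is
  det(x·I − A) = x^3 - 6*x^2 + 12*x - 8 = (x - 2)^3

Eigenvalues and multiplicities (the geometric multiplicity of λ is n − rank(A − λI), which equals the number of Jordan blocks for λ):
  λ = 2: algebraic multiplicity = 3, geometric multiplicity = 1

Determining the block sizes for each eigenvalue:
  λ = 2: one block (gm = 1), so the single block has size am = 3 → block sizes [3]

Assembling the blocks gives a Jordan form
J =
  [2, 1, 0]
  [0, 2, 1]
  [0, 0, 2]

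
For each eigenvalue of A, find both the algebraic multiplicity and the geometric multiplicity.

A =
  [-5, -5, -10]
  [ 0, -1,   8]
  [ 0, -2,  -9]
λ = -5: alg = 3, geom = 2

Step 1 — factor the characteristic polynomial to read off the algebraic multiplicities:
  χ_A(x) = (x + 5)^3

Step 2 — compute geometric multiplicities via the rank-nullity identity g(λ) = n − rank(A − λI):
  rank(A − (-5)·I) = 1, so dim ker(A − (-5)·I) = n − 1 = 2

Summary:
  λ = -5: algebraic multiplicity = 3, geometric multiplicity = 2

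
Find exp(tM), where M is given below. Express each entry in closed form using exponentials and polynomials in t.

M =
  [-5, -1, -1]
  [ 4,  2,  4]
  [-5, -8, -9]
e^{tM} =
  [t^2*exp(-4*t) - t*exp(-4*t) + exp(-4*t), 3*t^2*exp(-4*t)/2 - t*exp(-4*t), t^2*exp(-4*t) - t*exp(-4*t)]
  [4*t*exp(-4*t), 6*t*exp(-4*t) + exp(-4*t), 4*t*exp(-4*t)]
  [-t^2*exp(-4*t) - 5*t*exp(-4*t), -3*t^2*exp(-4*t)/2 - 8*t*exp(-4*t), -t^2*exp(-4*t) - 5*t*exp(-4*t) + exp(-4*t)]

Strategy: write M = P · J · P⁻¹ where J is a Jordan canonical form, so e^{tM} = P · e^{tJ} · P⁻¹, and e^{tJ} can be computed block-by-block.

M has Jordan form
J =
  [-4,  1,  0]
  [ 0, -4,  1]
  [ 0,  0, -4]
(up to reordering of blocks).

Per-block formulas:
  For a 3×3 Jordan block J_3(-4): exp(t · J_3(-4)) = e^(-4t)·(I + t·N + (t^2/2)·N^2), where N is the 3×3 nilpotent shift.

After assembling e^{tJ} and conjugating by P, we get:

e^{tM} =
  [t^2*exp(-4*t) - t*exp(-4*t) + exp(-4*t), 3*t^2*exp(-4*t)/2 - t*exp(-4*t), t^2*exp(-4*t) - t*exp(-4*t)]
  [4*t*exp(-4*t), 6*t*exp(-4*t) + exp(-4*t), 4*t*exp(-4*t)]
  [-t^2*exp(-4*t) - 5*t*exp(-4*t), -3*t^2*exp(-4*t)/2 - 8*t*exp(-4*t), -t^2*exp(-4*t) - 5*t*exp(-4*t) + exp(-4*t)]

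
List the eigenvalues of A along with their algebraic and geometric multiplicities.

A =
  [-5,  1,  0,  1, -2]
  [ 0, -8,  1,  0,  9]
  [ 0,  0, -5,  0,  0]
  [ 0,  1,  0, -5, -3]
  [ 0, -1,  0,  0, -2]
λ = -5: alg = 5, geom = 2

Step 1 — factor the characteristic polynomial to read off the algebraic multiplicities:
  χ_A(x) = (x + 5)^5

Step 2 — compute geometric multiplicities via the rank-nullity identity g(λ) = n − rank(A − λI):
  rank(A − (-5)·I) = 3, so dim ker(A − (-5)·I) = n − 3 = 2

Summary:
  λ = -5: algebraic multiplicity = 5, geometric multiplicity = 2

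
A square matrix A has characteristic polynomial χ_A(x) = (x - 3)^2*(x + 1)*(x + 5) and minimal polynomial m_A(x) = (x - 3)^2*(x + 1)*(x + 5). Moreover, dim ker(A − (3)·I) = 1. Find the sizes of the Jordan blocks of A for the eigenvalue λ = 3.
Block sizes for λ = 3: [2]

Step 1 — from the characteristic polynomial, algebraic multiplicity of λ = 3 is 2. From dim ker(A − (3)·I) = 1, there are exactly 1 Jordan blocks for λ = 3.
Step 2 — from the minimal polynomial, the factor (x − 3)^2 tells us the largest block for λ = 3 has size 2.
Step 3 — with total size 2, 1 blocks, and largest block 2, the block sizes (in nonincreasing order) are [2].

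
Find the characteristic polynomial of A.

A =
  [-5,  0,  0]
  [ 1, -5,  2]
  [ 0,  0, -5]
x^3 + 15*x^2 + 75*x + 125

Expanding det(x·I − A) (e.g. by cofactor expansion or by noting that A is similar to its Jordan form J, which has the same characteristic polynomial as A) gives
  χ_A(x) = x^3 + 15*x^2 + 75*x + 125
which factors as (x + 5)^3. The eigenvalues (with algebraic multiplicities) are λ = -5 with multiplicity 3.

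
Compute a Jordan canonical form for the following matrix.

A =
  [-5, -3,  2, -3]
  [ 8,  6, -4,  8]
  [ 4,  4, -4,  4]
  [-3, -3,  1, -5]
J_3(-2) ⊕ J_1(-2)

The characteristic polynomial is
  det(x·I − A) = x^4 + 8*x^3 + 24*x^2 + 32*x + 16 = (x + 2)^4

Eigenvalues and multiplicities (the geometric multiplicity of λ is n − rank(A − λI), which equals the number of Jordan blocks for λ):
  λ = -2: algebraic multiplicity = 4, geometric multiplicity = 2

Determining the block sizes for each eigenvalue:
  λ = -2: with am = 4 and gm = 2, the partition is not yet determined (e.g. several partitions of 4 into 2 parts exist). Let N = A − (-2)·I. Computing rank(N^1) = 2, rank(N^2) = 1, rank(N^3) = 0; the number of blocks of size ≥ j is rank(N^{j−1}) − rank(N^j), giving [2, 1, 1]. So we have 1 block(s) of size 3, 1 block(s) of size 1 → block sizes [3, 1]

Assembling the blocks gives a Jordan form
J =
  [-2,  1,  0,  0]
  [ 0, -2,  1,  0]
  [ 0,  0, -2,  0]
  [ 0,  0,  0, -2]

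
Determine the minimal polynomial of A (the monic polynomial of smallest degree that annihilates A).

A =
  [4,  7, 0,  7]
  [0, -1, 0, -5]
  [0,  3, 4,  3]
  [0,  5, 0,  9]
x^2 - 8*x + 16

The characteristic polynomial is χ_A(x) = (x - 4)^4, so the eigenvalues are known. The minimal polynomial is
  m_A(x) = Π_λ (x − λ)^{k_λ}
where k_λ is the size of the *largest* Jordan block for λ (equivalently, the smallest k with (A − λI)^k v = 0 for every generalised eigenvector v of λ).

  λ = 4: largest Jordan block has size 2, contributing (x − 4)^2

So m_A(x) = (x - 4)^2 = x^2 - 8*x + 16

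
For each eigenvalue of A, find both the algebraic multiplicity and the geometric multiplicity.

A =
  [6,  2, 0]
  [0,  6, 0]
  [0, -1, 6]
λ = 6: alg = 3, geom = 2

Step 1 — factor the characteristic polynomial to read off the algebraic multiplicities:
  χ_A(x) = (x - 6)^3

Step 2 — compute geometric multiplicities via the rank-nullity identity g(λ) = n − rank(A − λI):
  rank(A − (6)·I) = 1, so dim ker(A − (6)·I) = n − 1 = 2

Summary:
  λ = 6: algebraic multiplicity = 3, geometric multiplicity = 2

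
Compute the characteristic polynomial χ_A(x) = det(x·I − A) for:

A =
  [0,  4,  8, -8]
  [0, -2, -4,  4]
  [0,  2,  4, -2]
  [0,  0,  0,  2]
x^4 - 4*x^3 + 4*x^2

Expanding det(x·I − A) (e.g. by cofactor expansion or by noting that A is similar to its Jordan form J, which has the same characteristic polynomial as A) gives
  χ_A(x) = x^4 - 4*x^3 + 4*x^2
which factors as x^2*(x - 2)^2. The eigenvalues (with algebraic multiplicities) are λ = 0 with multiplicity 2, λ = 2 with multiplicity 2.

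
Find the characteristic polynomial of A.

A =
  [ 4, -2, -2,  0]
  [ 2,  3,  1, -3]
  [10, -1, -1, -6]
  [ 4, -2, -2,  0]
x^4 - 6*x^3 + 12*x^2 - 8*x

Expanding det(x·I − A) (e.g. by cofactor expansion or by noting that A is similar to its Jordan form J, which has the same characteristic polynomial as A) gives
  χ_A(x) = x^4 - 6*x^3 + 12*x^2 - 8*x
which factors as x*(x - 2)^3. The eigenvalues (with algebraic multiplicities) are λ = 0 with multiplicity 1, λ = 2 with multiplicity 3.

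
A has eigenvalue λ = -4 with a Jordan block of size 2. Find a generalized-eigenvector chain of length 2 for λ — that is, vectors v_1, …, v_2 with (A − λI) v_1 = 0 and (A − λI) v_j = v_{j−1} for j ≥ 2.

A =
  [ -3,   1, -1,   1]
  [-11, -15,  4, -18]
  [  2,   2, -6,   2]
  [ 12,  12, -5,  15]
A Jordan chain for λ = -4 of length 2:
v_1 = (-1, -3, -2, 2)ᵀ
v_2 = (1, 0, 2, 0)ᵀ

Let N = A − (-4)·I. We want v_2 with N^2 v_2 = 0 but N^1 v_2 ≠ 0; then v_{j-1} := N · v_j for j = 2, …, 2.

Pick v_2 = (1, 0, 2, 0)ᵀ.
Then v_1 = N · v_2 = (-1, -3, -2, 2)ᵀ.

Sanity check: (A − (-4)·I) v_1 = (0, 0, 0, 0)ᵀ = 0. ✓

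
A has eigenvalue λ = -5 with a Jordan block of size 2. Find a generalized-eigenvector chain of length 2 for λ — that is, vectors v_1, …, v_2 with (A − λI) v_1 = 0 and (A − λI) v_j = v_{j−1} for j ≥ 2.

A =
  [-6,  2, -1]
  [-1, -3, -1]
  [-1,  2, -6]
A Jordan chain for λ = -5 of length 2:
v_1 = (-1, -1, -1)ᵀ
v_2 = (1, 0, 0)ᵀ

Let N = A − (-5)·I. We want v_2 with N^2 v_2 = 0 but N^1 v_2 ≠ 0; then v_{j-1} := N · v_j for j = 2, …, 2.

Pick v_2 = (1, 0, 0)ᵀ.
Then v_1 = N · v_2 = (-1, -1, -1)ᵀ.

Sanity check: (A − (-5)·I) v_1 = (0, 0, 0)ᵀ = 0. ✓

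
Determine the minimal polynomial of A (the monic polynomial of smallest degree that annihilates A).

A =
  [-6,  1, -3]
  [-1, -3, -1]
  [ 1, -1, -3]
x^3 + 12*x^2 + 48*x + 64

The characteristic polynomial is χ_A(x) = (x + 4)^3, so the eigenvalues are known. The minimal polynomial is
  m_A(x) = Π_λ (x − λ)^{k_λ}
where k_λ is the size of the *largest* Jordan block for λ (equivalently, the smallest k with (A − λI)^k v = 0 for every generalised eigenvector v of λ).

  λ = -4: largest Jordan block has size 3, contributing (x + 4)^3

So m_A(x) = (x + 4)^3 = x^3 + 12*x^2 + 48*x + 64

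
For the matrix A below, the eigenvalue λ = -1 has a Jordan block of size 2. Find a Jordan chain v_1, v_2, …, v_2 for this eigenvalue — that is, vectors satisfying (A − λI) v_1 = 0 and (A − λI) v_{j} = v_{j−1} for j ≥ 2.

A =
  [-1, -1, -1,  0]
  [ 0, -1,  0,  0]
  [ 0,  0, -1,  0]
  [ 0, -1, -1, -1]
A Jordan chain for λ = -1 of length 2:
v_1 = (-1, 0, 0, -1)ᵀ
v_2 = (0, 1, 0, 0)ᵀ

Let N = A − (-1)·I. We want v_2 with N^2 v_2 = 0 but N^1 v_2 ≠ 0; then v_{j-1} := N · v_j for j = 2, …, 2.

Pick v_2 = (0, 1, 0, 0)ᵀ.
Then v_1 = N · v_2 = (-1, 0, 0, -1)ᵀ.

Sanity check: (A − (-1)·I) v_1 = (0, 0, 0, 0)ᵀ = 0. ✓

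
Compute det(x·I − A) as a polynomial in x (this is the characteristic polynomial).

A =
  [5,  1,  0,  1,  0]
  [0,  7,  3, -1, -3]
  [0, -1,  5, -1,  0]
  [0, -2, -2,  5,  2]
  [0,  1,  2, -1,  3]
x^5 - 25*x^4 + 250*x^3 - 1250*x^2 + 3125*x - 3125

Expanding det(x·I − A) (e.g. by cofactor expansion or by noting that A is similar to its Jordan form J, which has the same characteristic polynomial as A) gives
  χ_A(x) = x^5 - 25*x^4 + 250*x^3 - 1250*x^2 + 3125*x - 3125
which factors as (x - 5)^5. The eigenvalues (with algebraic multiplicities) are λ = 5 with multiplicity 5.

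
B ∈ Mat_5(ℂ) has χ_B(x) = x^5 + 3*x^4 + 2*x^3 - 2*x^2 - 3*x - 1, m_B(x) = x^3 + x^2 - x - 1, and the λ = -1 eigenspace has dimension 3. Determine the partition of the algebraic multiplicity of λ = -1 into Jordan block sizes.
Block sizes for λ = -1: [2, 1, 1]

Step 1 — from the characteristic polynomial, algebraic multiplicity of λ = -1 is 4. From dim ker(B − (-1)·I) = 3, there are exactly 3 Jordan blocks for λ = -1.
Step 2 — from the minimal polynomial, the factor (x + 1)^2 tells us the largest block for λ = -1 has size 2.
Step 3 — with total size 4, 3 blocks, and largest block 2, the block sizes (in nonincreasing order) are [2, 1, 1].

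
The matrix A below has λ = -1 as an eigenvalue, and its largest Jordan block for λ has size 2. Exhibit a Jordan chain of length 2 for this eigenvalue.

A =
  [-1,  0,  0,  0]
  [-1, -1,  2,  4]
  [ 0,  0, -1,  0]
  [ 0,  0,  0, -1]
A Jordan chain for λ = -1 of length 2:
v_1 = (0, -1, 0, 0)ᵀ
v_2 = (1, 0, 0, 0)ᵀ

Let N = A − (-1)·I. We want v_2 with N^2 v_2 = 0 but N^1 v_2 ≠ 0; then v_{j-1} := N · v_j for j = 2, …, 2.

Pick v_2 = (1, 0, 0, 0)ᵀ.
Then v_1 = N · v_2 = (0, -1, 0, 0)ᵀ.

Sanity check: (A − (-1)·I) v_1 = (0, 0, 0, 0)ᵀ = 0. ✓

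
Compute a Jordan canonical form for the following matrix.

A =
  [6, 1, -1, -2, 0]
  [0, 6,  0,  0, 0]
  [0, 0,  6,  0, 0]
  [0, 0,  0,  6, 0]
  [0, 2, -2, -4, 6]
J_2(6) ⊕ J_1(6) ⊕ J_1(6) ⊕ J_1(6)

The characteristic polynomial is
  det(x·I − A) = x^5 - 30*x^4 + 360*x^3 - 2160*x^2 + 6480*x - 7776 = (x - 6)^5

Eigenvalues and multiplicities (the geometric multiplicity of λ is n − rank(A − λI), which equals the number of Jordan blocks for λ):
  λ = 6: algebraic multiplicity = 5, geometric multiplicity = 4

Determining the block sizes for each eigenvalue:
  λ = 6: 4 blocks summing to 5 forces exactly one block of size 2 and the rest size 1 → block sizes [2, 1, 1, 1]

Assembling the blocks gives a Jordan form
J =
  [6, 1, 0, 0, 0]
  [0, 6, 0, 0, 0]
  [0, 0, 6, 0, 0]
  [0, 0, 0, 6, 0]
  [0, 0, 0, 0, 6]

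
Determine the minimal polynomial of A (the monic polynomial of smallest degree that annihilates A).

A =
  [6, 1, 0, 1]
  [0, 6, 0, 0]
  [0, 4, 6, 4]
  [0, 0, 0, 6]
x^2 - 12*x + 36

The characteristic polynomial is χ_A(x) = (x - 6)^4, so the eigenvalues are known. The minimal polynomial is
  m_A(x) = Π_λ (x − λ)^{k_λ}
where k_λ is the size of the *largest* Jordan block for λ (equivalently, the smallest k with (A − λI)^k v = 0 for every generalised eigenvector v of λ).

  λ = 6: largest Jordan block has size 2, contributing (x − 6)^2

So m_A(x) = (x - 6)^2 = x^2 - 12*x + 36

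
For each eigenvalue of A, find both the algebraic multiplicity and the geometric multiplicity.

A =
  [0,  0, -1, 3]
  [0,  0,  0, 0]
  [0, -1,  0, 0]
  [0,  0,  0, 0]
λ = 0: alg = 4, geom = 2

Step 1 — factor the characteristic polynomial to read off the algebraic multiplicities:
  χ_A(x) = x^4

Step 2 — compute geometric multiplicities via the rank-nullity identity g(λ) = n − rank(A − λI):
  rank(A − (0)·I) = 2, so dim ker(A − (0)·I) = n − 2 = 2

Summary:
  λ = 0: algebraic multiplicity = 4, geometric multiplicity = 2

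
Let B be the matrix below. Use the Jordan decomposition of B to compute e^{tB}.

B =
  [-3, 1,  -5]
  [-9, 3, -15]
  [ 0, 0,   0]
e^{tB} =
  [1 - 3*t, t, -5*t]
  [-9*t, 3*t + 1, -15*t]
  [0, 0, 1]

Strategy: write B = P · J · P⁻¹ where J is a Jordan canonical form, so e^{tB} = P · e^{tJ} · P⁻¹, and e^{tJ} can be computed block-by-block.

B has Jordan form
J =
  [0, 1, 0]
  [0, 0, 0]
  [0, 0, 0]
(up to reordering of blocks).

Per-block formulas:
  For a 2×2 Jordan block J_2(0): exp(t · J_2(0)) = e^(0t)·(I + t·N), where N is the 2×2 nilpotent shift.
  For a 1×1 block at λ = 0: exp(t · [0]) = [e^(0t)].

After assembling e^{tJ} and conjugating by P, we get:

e^{tB} =
  [1 - 3*t, t, -5*t]
  [-9*t, 3*t + 1, -15*t]
  [0, 0, 1]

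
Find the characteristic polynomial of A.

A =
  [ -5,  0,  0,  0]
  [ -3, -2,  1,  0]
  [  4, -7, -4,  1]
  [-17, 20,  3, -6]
x^4 + 17*x^3 + 108*x^2 + 304*x + 320

Expanding det(x·I − A) (e.g. by cofactor expansion or by noting that A is similar to its Jordan form J, which has the same characteristic polynomial as A) gives
  χ_A(x) = x^4 + 17*x^3 + 108*x^2 + 304*x + 320
which factors as (x + 4)^3*(x + 5). The eigenvalues (with algebraic multiplicities) are λ = -5 with multiplicity 1, λ = -4 with multiplicity 3.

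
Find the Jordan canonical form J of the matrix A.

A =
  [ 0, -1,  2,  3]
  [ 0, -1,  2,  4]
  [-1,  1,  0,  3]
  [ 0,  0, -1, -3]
J_3(-1) ⊕ J_1(-1)

The characteristic polynomial is
  det(x·I − A) = x^4 + 4*x^3 + 6*x^2 + 4*x + 1 = (x + 1)^4

Eigenvalues and multiplicities (the geometric multiplicity of λ is n − rank(A − λI), which equals the number of Jordan blocks for λ):
  λ = -1: algebraic multiplicity = 4, geometric multiplicity = 2

Determining the block sizes for each eigenvalue:
  λ = -1: with am = 4 and gm = 2, the partition is not yet determined (e.g. several partitions of 4 into 2 parts exist). Let N = A − (-1)·I. Computing rank(N^1) = 2, rank(N^2) = 1, rank(N^3) = 0; the number of blocks of size ≥ j is rank(N^{j−1}) − rank(N^j), giving [2, 1, 1]. So we have 1 block(s) of size 3, 1 block(s) of size 1 → block sizes [3, 1]

Assembling the blocks gives a Jordan form
J =
  [-1,  1,  0,  0]
  [ 0, -1,  1,  0]
  [ 0,  0, -1,  0]
  [ 0,  0,  0, -1]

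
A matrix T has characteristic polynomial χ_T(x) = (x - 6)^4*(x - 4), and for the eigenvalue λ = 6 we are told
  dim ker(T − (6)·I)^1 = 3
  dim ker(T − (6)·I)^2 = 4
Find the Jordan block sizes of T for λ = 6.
Block sizes for λ = 6: [2, 1, 1]

From the dimensions of kernels of powers, the number of Jordan blocks of size at least j is d_j − d_{j−1} where d_j = dim ker(N^j) (with d_0 = 0). Computing the differences gives [3, 1].
The number of blocks of size exactly k is (#blocks of size ≥ k) − (#blocks of size ≥ k + 1), so the partition is: 2 block(s) of size 1, 1 block(s) of size 2.
In nonincreasing order the block sizes are [2, 1, 1].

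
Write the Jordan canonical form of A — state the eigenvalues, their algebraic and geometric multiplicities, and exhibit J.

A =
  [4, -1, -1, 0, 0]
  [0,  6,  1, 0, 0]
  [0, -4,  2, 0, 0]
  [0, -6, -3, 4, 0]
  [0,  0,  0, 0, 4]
J_3(4) ⊕ J_1(4) ⊕ J_1(4)

The characteristic polynomial is
  det(x·I − A) = x^5 - 20*x^4 + 160*x^3 - 640*x^2 + 1280*x - 1024 = (x - 4)^5

Eigenvalues and multiplicities (the geometric multiplicity of λ is n − rank(A − λI), which equals the number of Jordan blocks for λ):
  λ = 4: algebraic multiplicity = 5, geometric multiplicity = 3

Determining the block sizes for each eigenvalue:
  λ = 4: with am = 5 and gm = 3, the partition is not yet determined (e.g. several partitions of 5 into 3 parts exist). Let N = A − (4)·I. Computing rank(N^1) = 2, rank(N^2) = 1, rank(N^3) = 0; the number of blocks of size ≥ j is rank(N^{j−1}) − rank(N^j), giving [3, 1, 1]. So we have 1 block(s) of size 3, 2 block(s) of size 1 → block sizes [3, 1, 1]

Assembling the blocks gives a Jordan form
J =
  [4, 1, 0, 0, 0]
  [0, 4, 1, 0, 0]
  [0, 0, 4, 0, 0]
  [0, 0, 0, 4, 0]
  [0, 0, 0, 0, 4]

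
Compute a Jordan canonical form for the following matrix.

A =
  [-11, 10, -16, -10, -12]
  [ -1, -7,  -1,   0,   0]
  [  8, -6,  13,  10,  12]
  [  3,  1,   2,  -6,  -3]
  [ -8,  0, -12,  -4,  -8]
J_2(-5) ⊕ J_1(-5) ⊕ J_2(-2)

The characteristic polynomial is
  det(x·I − A) = x^5 + 19*x^4 + 139*x^3 + 485*x^2 + 800*x + 500 = (x + 2)^2*(x + 5)^3

Eigenvalues and multiplicities (the geometric multiplicity of λ is n − rank(A − λI), which equals the number of Jordan blocks for λ):
  λ = -5: algebraic multiplicity = 3, geometric multiplicity = 2
  λ = -2: algebraic multiplicity = 2, geometric multiplicity = 1

Determining the block sizes for each eigenvalue:
  λ = -5: 2 blocks summing to 3 forces exactly one block of size 2 and the rest size 1 → block sizes [2, 1]
  λ = -2: one block (gm = 1), so the single block has size am = 2 → block sizes [2]

Assembling the blocks gives a Jordan form
J =
  [-5,  1,  0,  0,  0]
  [ 0, -5,  0,  0,  0]
  [ 0,  0, -5,  0,  0]
  [ 0,  0,  0, -2,  1]
  [ 0,  0,  0,  0, -2]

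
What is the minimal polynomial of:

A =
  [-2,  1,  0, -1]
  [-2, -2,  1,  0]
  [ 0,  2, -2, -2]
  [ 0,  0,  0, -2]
x^3 + 6*x^2 + 12*x + 8

The characteristic polynomial is χ_A(x) = (x + 2)^4, so the eigenvalues are known. The minimal polynomial is
  m_A(x) = Π_λ (x − λ)^{k_λ}
where k_λ is the size of the *largest* Jordan block for λ (equivalently, the smallest k with (A − λI)^k v = 0 for every generalised eigenvector v of λ).

  λ = -2: largest Jordan block has size 3, contributing (x + 2)^3

So m_A(x) = (x + 2)^3 = x^3 + 6*x^2 + 12*x + 8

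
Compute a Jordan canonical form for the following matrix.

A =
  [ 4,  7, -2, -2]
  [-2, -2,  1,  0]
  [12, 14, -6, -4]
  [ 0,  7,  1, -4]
J_3(-2) ⊕ J_1(-2)

The characteristic polynomial is
  det(x·I − A) = x^4 + 8*x^3 + 24*x^2 + 32*x + 16 = (x + 2)^4

Eigenvalues and multiplicities (the geometric multiplicity of λ is n − rank(A − λI), which equals the number of Jordan blocks for λ):
  λ = -2: algebraic multiplicity = 4, geometric multiplicity = 2

Determining the block sizes for each eigenvalue:
  λ = -2: with am = 4 and gm = 2, the partition is not yet determined (e.g. several partitions of 4 into 2 parts exist). Let N = A − (-2)·I. Computing rank(N^1) = 2, rank(N^2) = 1, rank(N^3) = 0; the number of blocks of size ≥ j is rank(N^{j−1}) − rank(N^j), giving [2, 1, 1]. So we have 1 block(s) of size 3, 1 block(s) of size 1 → block sizes [3, 1]

Assembling the blocks gives a Jordan form
J =
  [-2,  1,  0,  0]
  [ 0, -2,  1,  0]
  [ 0,  0, -2,  0]
  [ 0,  0,  0, -2]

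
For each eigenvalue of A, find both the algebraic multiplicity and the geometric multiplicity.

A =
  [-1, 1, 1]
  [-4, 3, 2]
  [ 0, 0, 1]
λ = 1: alg = 3, geom = 2

Step 1 — factor the characteristic polynomial to read off the algebraic multiplicities:
  χ_A(x) = (x - 1)^3

Step 2 — compute geometric multiplicities via the rank-nullity identity g(λ) = n − rank(A − λI):
  rank(A − (1)·I) = 1, so dim ker(A − (1)·I) = n − 1 = 2

Summary:
  λ = 1: algebraic multiplicity = 3, geometric multiplicity = 2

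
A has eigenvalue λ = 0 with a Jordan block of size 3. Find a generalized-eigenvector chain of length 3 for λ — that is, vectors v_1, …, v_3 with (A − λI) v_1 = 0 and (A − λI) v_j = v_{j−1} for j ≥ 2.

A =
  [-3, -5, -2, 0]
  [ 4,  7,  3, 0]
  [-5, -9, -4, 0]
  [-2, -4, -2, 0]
A Jordan chain for λ = 0 of length 3:
v_1 = (-1, 1, -1, 0)ᵀ
v_2 = (-3, 4, -5, -2)ᵀ
v_3 = (1, 0, 0, 0)ᵀ

Let N = A − (0)·I. We want v_3 with N^3 v_3 = 0 but N^2 v_3 ≠ 0; then v_{j-1} := N · v_j for j = 3, …, 2.

Pick v_3 = (1, 0, 0, 0)ᵀ.
Then v_2 = N · v_3 = (-3, 4, -5, -2)ᵀ.
Then v_1 = N · v_2 = (-1, 1, -1, 0)ᵀ.

Sanity check: (A − (0)·I) v_1 = (0, 0, 0, 0)ᵀ = 0. ✓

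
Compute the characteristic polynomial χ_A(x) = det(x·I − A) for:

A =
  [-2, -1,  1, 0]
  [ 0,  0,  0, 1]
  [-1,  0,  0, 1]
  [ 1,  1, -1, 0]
x^4 + 2*x^3 + x^2

Expanding det(x·I − A) (e.g. by cofactor expansion or by noting that A is similar to its Jordan form J, which has the same characteristic polynomial as A) gives
  χ_A(x) = x^4 + 2*x^3 + x^2
which factors as x^2*(x + 1)^2. The eigenvalues (with algebraic multiplicities) are λ = -1 with multiplicity 2, λ = 0 with multiplicity 2.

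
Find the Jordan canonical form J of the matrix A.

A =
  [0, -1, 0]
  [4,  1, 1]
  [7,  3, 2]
J_3(1)

The characteristic polynomial is
  det(x·I − A) = x^3 - 3*x^2 + 3*x - 1 = (x - 1)^3

Eigenvalues and multiplicities (the geometric multiplicity of λ is n − rank(A − λI), which equals the number of Jordan blocks for λ):
  λ = 1: algebraic multiplicity = 3, geometric multiplicity = 1

Determining the block sizes for each eigenvalue:
  λ = 1: one block (gm = 1), so the single block has size am = 3 → block sizes [3]

Assembling the blocks gives a Jordan form
J =
  [1, 1, 0]
  [0, 1, 1]
  [0, 0, 1]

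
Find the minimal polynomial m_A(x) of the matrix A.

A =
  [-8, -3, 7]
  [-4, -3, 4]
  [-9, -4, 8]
x^3 + 3*x^2 + 3*x + 1

The characteristic polynomial is χ_A(x) = (x + 1)^3, so the eigenvalues are known. The minimal polynomial is
  m_A(x) = Π_λ (x − λ)^{k_λ}
where k_λ is the size of the *largest* Jordan block for λ (equivalently, the smallest k with (A − λI)^k v = 0 for every generalised eigenvector v of λ).

  λ = -1: largest Jordan block has size 3, contributing (x + 1)^3

So m_A(x) = (x + 1)^3 = x^3 + 3*x^2 + 3*x + 1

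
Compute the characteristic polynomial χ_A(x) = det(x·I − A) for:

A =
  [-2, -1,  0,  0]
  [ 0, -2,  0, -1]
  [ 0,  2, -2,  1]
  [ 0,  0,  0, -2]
x^4 + 8*x^3 + 24*x^2 + 32*x + 16

Expanding det(x·I − A) (e.g. by cofactor expansion or by noting that A is similar to its Jordan form J, which has the same characteristic polynomial as A) gives
  χ_A(x) = x^4 + 8*x^3 + 24*x^2 + 32*x + 16
which factors as (x + 2)^4. The eigenvalues (with algebraic multiplicities) are λ = -2 with multiplicity 4.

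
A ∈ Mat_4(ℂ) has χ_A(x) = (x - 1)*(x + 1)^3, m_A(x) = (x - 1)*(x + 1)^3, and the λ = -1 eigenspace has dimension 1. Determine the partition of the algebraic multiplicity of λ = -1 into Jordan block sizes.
Block sizes for λ = -1: [3]

Step 1 — from the characteristic polynomial, algebraic multiplicity of λ = -1 is 3. From dim ker(A − (-1)·I) = 1, there are exactly 1 Jordan blocks for λ = -1.
Step 2 — from the minimal polynomial, the factor (x + 1)^3 tells us the largest block for λ = -1 has size 3.
Step 3 — with total size 3, 1 blocks, and largest block 3, the block sizes (in nonincreasing order) are [3].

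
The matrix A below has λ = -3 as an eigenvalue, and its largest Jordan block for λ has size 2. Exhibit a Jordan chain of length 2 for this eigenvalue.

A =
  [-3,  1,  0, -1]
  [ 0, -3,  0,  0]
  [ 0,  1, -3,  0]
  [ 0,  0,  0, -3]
A Jordan chain for λ = -3 of length 2:
v_1 = (1, 0, 1, 0)ᵀ
v_2 = (0, 1, 0, 0)ᵀ

Let N = A − (-3)·I. We want v_2 with N^2 v_2 = 0 but N^1 v_2 ≠ 0; then v_{j-1} := N · v_j for j = 2, …, 2.

Pick v_2 = (0, 1, 0, 0)ᵀ.
Then v_1 = N · v_2 = (1, 0, 1, 0)ᵀ.

Sanity check: (A − (-3)·I) v_1 = (0, 0, 0, 0)ᵀ = 0. ✓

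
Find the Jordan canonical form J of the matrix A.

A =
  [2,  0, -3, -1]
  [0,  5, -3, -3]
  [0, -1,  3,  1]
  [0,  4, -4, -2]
J_3(2) ⊕ J_1(2)

The characteristic polynomial is
  det(x·I − A) = x^4 - 8*x^3 + 24*x^2 - 32*x + 16 = (x - 2)^4

Eigenvalues and multiplicities (the geometric multiplicity of λ is n − rank(A − λI), which equals the number of Jordan blocks for λ):
  λ = 2: algebraic multiplicity = 4, geometric multiplicity = 2

Determining the block sizes for each eigenvalue:
  λ = 2: with am = 4 and gm = 2, the partition is not yet determined (e.g. several partitions of 4 into 2 parts exist). Let N = A − (2)·I. Computing rank(N^1) = 2, rank(N^2) = 1, rank(N^3) = 0; the number of blocks of size ≥ j is rank(N^{j−1}) − rank(N^j), giving [2, 1, 1]. So we have 1 block(s) of size 3, 1 block(s) of size 1 → block sizes [3, 1]

Assembling the blocks gives a Jordan form
J =
  [2, 1, 0, 0]
  [0, 2, 1, 0]
  [0, 0, 2, 0]
  [0, 0, 0, 2]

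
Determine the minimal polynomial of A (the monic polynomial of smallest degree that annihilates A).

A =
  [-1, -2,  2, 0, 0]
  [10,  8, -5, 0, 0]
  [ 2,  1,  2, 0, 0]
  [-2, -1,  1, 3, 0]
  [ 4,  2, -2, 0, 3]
x^2 - 6*x + 9

The characteristic polynomial is χ_A(x) = (x - 3)^5, so the eigenvalues are known. The minimal polynomial is
  m_A(x) = Π_λ (x − λ)^{k_λ}
where k_λ is the size of the *largest* Jordan block for λ (equivalently, the smallest k with (A − λI)^k v = 0 for every generalised eigenvector v of λ).

  λ = 3: largest Jordan block has size 2, contributing (x − 3)^2

So m_A(x) = (x - 3)^2 = x^2 - 6*x + 9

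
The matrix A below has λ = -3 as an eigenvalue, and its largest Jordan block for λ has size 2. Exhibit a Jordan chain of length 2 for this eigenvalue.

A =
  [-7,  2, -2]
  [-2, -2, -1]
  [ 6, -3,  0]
A Jordan chain for λ = -3 of length 2:
v_1 = (-4, -2, 6)ᵀ
v_2 = (1, 0, 0)ᵀ

Let N = A − (-3)·I. We want v_2 with N^2 v_2 = 0 but N^1 v_2 ≠ 0; then v_{j-1} := N · v_j for j = 2, …, 2.

Pick v_2 = (1, 0, 0)ᵀ.
Then v_1 = N · v_2 = (-4, -2, 6)ᵀ.

Sanity check: (A − (-3)·I) v_1 = (0, 0, 0)ᵀ = 0. ✓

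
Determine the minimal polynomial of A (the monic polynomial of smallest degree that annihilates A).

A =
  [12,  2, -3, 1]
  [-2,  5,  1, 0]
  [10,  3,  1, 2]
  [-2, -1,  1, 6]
x^2 - 12*x + 36

The characteristic polynomial is χ_A(x) = (x - 6)^4, so the eigenvalues are known. The minimal polynomial is
  m_A(x) = Π_λ (x − λ)^{k_λ}
where k_λ is the size of the *largest* Jordan block for λ (equivalently, the smallest k with (A − λI)^k v = 0 for every generalised eigenvector v of λ).

  λ = 6: largest Jordan block has size 2, contributing (x − 6)^2

So m_A(x) = (x - 6)^2 = x^2 - 12*x + 36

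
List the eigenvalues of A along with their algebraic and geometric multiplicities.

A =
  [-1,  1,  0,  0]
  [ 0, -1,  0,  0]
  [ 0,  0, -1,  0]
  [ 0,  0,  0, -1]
λ = -1: alg = 4, geom = 3

Step 1 — factor the characteristic polynomial to read off the algebraic multiplicities:
  χ_A(x) = (x + 1)^4

Step 2 — compute geometric multiplicities via the rank-nullity identity g(λ) = n − rank(A − λI):
  rank(A − (-1)·I) = 1, so dim ker(A − (-1)·I) = n − 1 = 3

Summary:
  λ = -1: algebraic multiplicity = 4, geometric multiplicity = 3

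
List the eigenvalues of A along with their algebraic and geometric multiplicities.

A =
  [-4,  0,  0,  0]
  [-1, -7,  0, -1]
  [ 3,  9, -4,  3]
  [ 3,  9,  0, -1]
λ = -4: alg = 4, geom = 3

Step 1 — factor the characteristic polynomial to read off the algebraic multiplicities:
  χ_A(x) = (x + 4)^4

Step 2 — compute geometric multiplicities via the rank-nullity identity g(λ) = n − rank(A − λI):
  rank(A − (-4)·I) = 1, so dim ker(A − (-4)·I) = n − 1 = 3

Summary:
  λ = -4: algebraic multiplicity = 4, geometric multiplicity = 3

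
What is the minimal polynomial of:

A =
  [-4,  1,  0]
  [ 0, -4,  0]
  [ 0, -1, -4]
x^2 + 8*x + 16

The characteristic polynomial is χ_A(x) = (x + 4)^3, so the eigenvalues are known. The minimal polynomial is
  m_A(x) = Π_λ (x − λ)^{k_λ}
where k_λ is the size of the *largest* Jordan block for λ (equivalently, the smallest k with (A − λI)^k v = 0 for every generalised eigenvector v of λ).

  λ = -4: largest Jordan block has size 2, contributing (x + 4)^2

So m_A(x) = (x + 4)^2 = x^2 + 8*x + 16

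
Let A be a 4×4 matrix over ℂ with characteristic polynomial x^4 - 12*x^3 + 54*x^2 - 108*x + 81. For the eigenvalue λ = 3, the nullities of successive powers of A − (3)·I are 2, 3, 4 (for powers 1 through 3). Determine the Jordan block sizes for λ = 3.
Block sizes for λ = 3: [3, 1]

From the dimensions of kernels of powers, the number of Jordan blocks of size at least j is d_j − d_{j−1} where d_j = dim ker(N^j) (with d_0 = 0). Computing the differences gives [2, 1, 1].
The number of blocks of size exactly k is (#blocks of size ≥ k) − (#blocks of size ≥ k + 1), so the partition is: 1 block(s) of size 1, 1 block(s) of size 3.
In nonincreasing order the block sizes are [3, 1].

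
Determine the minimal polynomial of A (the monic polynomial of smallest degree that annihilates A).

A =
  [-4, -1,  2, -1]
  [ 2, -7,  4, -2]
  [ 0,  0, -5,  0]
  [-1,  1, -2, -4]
x^2 + 10*x + 25

The characteristic polynomial is χ_A(x) = (x + 5)^4, so the eigenvalues are known. The minimal polynomial is
  m_A(x) = Π_λ (x − λ)^{k_λ}
where k_λ is the size of the *largest* Jordan block for λ (equivalently, the smallest k with (A − λI)^k v = 0 for every generalised eigenvector v of λ).

  λ = -5: largest Jordan block has size 2, contributing (x + 5)^2

So m_A(x) = (x + 5)^2 = x^2 + 10*x + 25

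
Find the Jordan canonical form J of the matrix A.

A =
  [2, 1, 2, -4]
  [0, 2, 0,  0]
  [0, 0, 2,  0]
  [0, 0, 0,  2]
J_2(2) ⊕ J_1(2) ⊕ J_1(2)

The characteristic polynomial is
  det(x·I − A) = x^4 - 8*x^3 + 24*x^2 - 32*x + 16 = (x - 2)^4

Eigenvalues and multiplicities (the geometric multiplicity of λ is n − rank(A − λI), which equals the number of Jordan blocks for λ):
  λ = 2: algebraic multiplicity = 4, geometric multiplicity = 3

Determining the block sizes for each eigenvalue:
  λ = 2: 3 blocks summing to 4 forces exactly one block of size 2 and the rest size 1 → block sizes [2, 1, 1]

Assembling the blocks gives a Jordan form
J =
  [2, 1, 0, 0]
  [0, 2, 0, 0]
  [0, 0, 2, 0]
  [0, 0, 0, 2]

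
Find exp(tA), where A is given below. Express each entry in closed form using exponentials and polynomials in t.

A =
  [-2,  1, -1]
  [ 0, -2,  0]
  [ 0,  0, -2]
e^{tA} =
  [exp(-2*t), t*exp(-2*t), -t*exp(-2*t)]
  [0, exp(-2*t), 0]
  [0, 0, exp(-2*t)]

Strategy: write A = P · J · P⁻¹ where J is a Jordan canonical form, so e^{tA} = P · e^{tJ} · P⁻¹, and e^{tJ} can be computed block-by-block.

A has Jordan form
J =
  [-2,  1,  0]
  [ 0, -2,  0]
  [ 0,  0, -2]
(up to reordering of blocks).

Per-block formulas:
  For a 1×1 block at λ = -2: exp(t · [-2]) = [e^(-2t)].
  For a 2×2 Jordan block J_2(-2): exp(t · J_2(-2)) = e^(-2t)·(I + t·N), where N is the 2×2 nilpotent shift.

After assembling e^{tJ} and conjugating by P, we get:

e^{tA} =
  [exp(-2*t), t*exp(-2*t), -t*exp(-2*t)]
  [0, exp(-2*t), 0]
  [0, 0, exp(-2*t)]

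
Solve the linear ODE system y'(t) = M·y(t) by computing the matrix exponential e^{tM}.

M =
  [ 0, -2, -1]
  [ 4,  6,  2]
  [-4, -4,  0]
e^{tM} =
  [-2*t*exp(2*t) + exp(2*t), -2*t*exp(2*t), -t*exp(2*t)]
  [4*t*exp(2*t), 4*t*exp(2*t) + exp(2*t), 2*t*exp(2*t)]
  [-4*t*exp(2*t), -4*t*exp(2*t), -2*t*exp(2*t) + exp(2*t)]

Strategy: write M = P · J · P⁻¹ where J is a Jordan canonical form, so e^{tM} = P · e^{tJ} · P⁻¹, and e^{tJ} can be computed block-by-block.

M has Jordan form
J =
  [2, 1, 0]
  [0, 2, 0]
  [0, 0, 2]
(up to reordering of blocks).

Per-block formulas:
  For a 2×2 Jordan block J_2(2): exp(t · J_2(2)) = e^(2t)·(I + t·N), where N is the 2×2 nilpotent shift.
  For a 1×1 block at λ = 2: exp(t · [2]) = [e^(2t)].

After assembling e^{tJ} and conjugating by P, we get:

e^{tM} =
  [-2*t*exp(2*t) + exp(2*t), -2*t*exp(2*t), -t*exp(2*t)]
  [4*t*exp(2*t), 4*t*exp(2*t) + exp(2*t), 2*t*exp(2*t)]
  [-4*t*exp(2*t), -4*t*exp(2*t), -2*t*exp(2*t) + exp(2*t)]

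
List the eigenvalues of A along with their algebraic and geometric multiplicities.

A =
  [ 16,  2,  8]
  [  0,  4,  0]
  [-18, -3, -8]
λ = 4: alg = 3, geom = 2

Step 1 — factor the characteristic polynomial to read off the algebraic multiplicities:
  χ_A(x) = (x - 4)^3

Step 2 — compute geometric multiplicities via the rank-nullity identity g(λ) = n − rank(A − λI):
  rank(A − (4)·I) = 1, so dim ker(A − (4)·I) = n − 1 = 2

Summary:
  λ = 4: algebraic multiplicity = 3, geometric multiplicity = 2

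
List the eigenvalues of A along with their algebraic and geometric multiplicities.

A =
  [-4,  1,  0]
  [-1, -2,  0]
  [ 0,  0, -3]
λ = -3: alg = 3, geom = 2

Step 1 — factor the characteristic polynomial to read off the algebraic multiplicities:
  χ_A(x) = (x + 3)^3

Step 2 — compute geometric multiplicities via the rank-nullity identity g(λ) = n − rank(A − λI):
  rank(A − (-3)·I) = 1, so dim ker(A − (-3)·I) = n − 1 = 2

Summary:
  λ = -3: algebraic multiplicity = 3, geometric multiplicity = 2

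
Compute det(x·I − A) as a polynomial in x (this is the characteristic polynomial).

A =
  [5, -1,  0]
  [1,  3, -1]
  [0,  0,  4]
x^3 - 12*x^2 + 48*x - 64

Expanding det(x·I − A) (e.g. by cofactor expansion or by noting that A is similar to its Jordan form J, which has the same characteristic polynomial as A) gives
  χ_A(x) = x^3 - 12*x^2 + 48*x - 64
which factors as (x - 4)^3. The eigenvalues (with algebraic multiplicities) are λ = 4 with multiplicity 3.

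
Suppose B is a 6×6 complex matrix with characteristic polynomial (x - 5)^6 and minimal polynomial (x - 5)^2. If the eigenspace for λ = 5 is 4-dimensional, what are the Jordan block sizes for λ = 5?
Block sizes for λ = 5: [2, 2, 1, 1]

Step 1 — from the characteristic polynomial, algebraic multiplicity of λ = 5 is 6. From dim ker(B − (5)·I) = 4, there are exactly 4 Jordan blocks for λ = 5.
Step 2 — from the minimal polynomial, the factor (x − 5)^2 tells us the largest block for λ = 5 has size 2.
Step 3 — with total size 6, 4 blocks, and largest block 2, the block sizes (in nonincreasing order) are [2, 2, 1, 1].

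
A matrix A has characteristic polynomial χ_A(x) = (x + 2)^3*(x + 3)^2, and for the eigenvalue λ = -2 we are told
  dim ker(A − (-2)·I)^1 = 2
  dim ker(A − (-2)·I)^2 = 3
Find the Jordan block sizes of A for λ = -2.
Block sizes for λ = -2: [2, 1]

From the dimensions of kernels of powers, the number of Jordan blocks of size at least j is d_j − d_{j−1} where d_j = dim ker(N^j) (with d_0 = 0). Computing the differences gives [2, 1].
The number of blocks of size exactly k is (#blocks of size ≥ k) − (#blocks of size ≥ k + 1), so the partition is: 1 block(s) of size 1, 1 block(s) of size 2.
In nonincreasing order the block sizes are [2, 1].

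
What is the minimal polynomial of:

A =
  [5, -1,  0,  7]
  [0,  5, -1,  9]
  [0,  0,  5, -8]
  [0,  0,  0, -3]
x^4 - 12*x^3 + 30*x^2 + 100*x - 375

The characteristic polynomial is χ_A(x) = (x - 5)^3*(x + 3), so the eigenvalues are known. The minimal polynomial is
  m_A(x) = Π_λ (x − λ)^{k_λ}
where k_λ is the size of the *largest* Jordan block for λ (equivalently, the smallest k with (A − λI)^k v = 0 for every generalised eigenvector v of λ).

  λ = -3: largest Jordan block has size 1, contributing (x + 3)
  λ = 5: largest Jordan block has size 3, contributing (x − 5)^3

So m_A(x) = (x - 5)^3*(x + 3) = x^4 - 12*x^3 + 30*x^2 + 100*x - 375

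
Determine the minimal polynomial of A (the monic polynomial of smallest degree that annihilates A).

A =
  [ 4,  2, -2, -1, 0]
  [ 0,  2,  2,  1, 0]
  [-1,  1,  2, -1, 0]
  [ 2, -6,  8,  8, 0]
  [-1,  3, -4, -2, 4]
x^2 - 8*x + 16

The characteristic polynomial is χ_A(x) = (x - 4)^5, so the eigenvalues are known. The minimal polynomial is
  m_A(x) = Π_λ (x − λ)^{k_λ}
where k_λ is the size of the *largest* Jordan block for λ (equivalently, the smallest k with (A − λI)^k v = 0 for every generalised eigenvector v of λ).

  λ = 4: largest Jordan block has size 2, contributing (x − 4)^2

So m_A(x) = (x - 4)^2 = x^2 - 8*x + 16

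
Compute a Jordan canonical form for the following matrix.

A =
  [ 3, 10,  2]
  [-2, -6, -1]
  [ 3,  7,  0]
J_3(-1)

The characteristic polynomial is
  det(x·I − A) = x^3 + 3*x^2 + 3*x + 1 = (x + 1)^3

Eigenvalues and multiplicities (the geometric multiplicity of λ is n − rank(A − λI), which equals the number of Jordan blocks for λ):
  λ = -1: algebraic multiplicity = 3, geometric multiplicity = 1

Determining the block sizes for each eigenvalue:
  λ = -1: one block (gm = 1), so the single block has size am = 3 → block sizes [3]

Assembling the blocks gives a Jordan form
J =
  [-1,  1,  0]
  [ 0, -1,  1]
  [ 0,  0, -1]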